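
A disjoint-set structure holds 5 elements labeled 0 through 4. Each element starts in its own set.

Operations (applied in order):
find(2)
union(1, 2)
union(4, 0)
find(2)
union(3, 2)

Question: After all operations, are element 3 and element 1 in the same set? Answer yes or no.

Answer: yes

Derivation:
Step 1: find(2) -> no change; set of 2 is {2}
Step 2: union(1, 2) -> merged; set of 1 now {1, 2}
Step 3: union(4, 0) -> merged; set of 4 now {0, 4}
Step 4: find(2) -> no change; set of 2 is {1, 2}
Step 5: union(3, 2) -> merged; set of 3 now {1, 2, 3}
Set of 3: {1, 2, 3}; 1 is a member.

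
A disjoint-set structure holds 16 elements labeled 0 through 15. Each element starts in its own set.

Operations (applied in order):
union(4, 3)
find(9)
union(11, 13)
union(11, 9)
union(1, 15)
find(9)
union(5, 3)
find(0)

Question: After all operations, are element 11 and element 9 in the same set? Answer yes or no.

Step 1: union(4, 3) -> merged; set of 4 now {3, 4}
Step 2: find(9) -> no change; set of 9 is {9}
Step 3: union(11, 13) -> merged; set of 11 now {11, 13}
Step 4: union(11, 9) -> merged; set of 11 now {9, 11, 13}
Step 5: union(1, 15) -> merged; set of 1 now {1, 15}
Step 6: find(9) -> no change; set of 9 is {9, 11, 13}
Step 7: union(5, 3) -> merged; set of 5 now {3, 4, 5}
Step 8: find(0) -> no change; set of 0 is {0}
Set of 11: {9, 11, 13}; 9 is a member.

Answer: yes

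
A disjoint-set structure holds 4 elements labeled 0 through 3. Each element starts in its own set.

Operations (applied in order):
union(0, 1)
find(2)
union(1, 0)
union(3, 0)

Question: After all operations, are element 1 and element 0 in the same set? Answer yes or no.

Answer: yes

Derivation:
Step 1: union(0, 1) -> merged; set of 0 now {0, 1}
Step 2: find(2) -> no change; set of 2 is {2}
Step 3: union(1, 0) -> already same set; set of 1 now {0, 1}
Step 4: union(3, 0) -> merged; set of 3 now {0, 1, 3}
Set of 1: {0, 1, 3}; 0 is a member.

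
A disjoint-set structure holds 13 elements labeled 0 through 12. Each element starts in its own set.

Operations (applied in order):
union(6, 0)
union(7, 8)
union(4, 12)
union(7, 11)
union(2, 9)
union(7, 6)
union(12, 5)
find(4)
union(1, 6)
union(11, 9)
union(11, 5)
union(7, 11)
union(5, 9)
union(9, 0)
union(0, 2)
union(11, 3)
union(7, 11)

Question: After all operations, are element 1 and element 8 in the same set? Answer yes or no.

Answer: yes

Derivation:
Step 1: union(6, 0) -> merged; set of 6 now {0, 6}
Step 2: union(7, 8) -> merged; set of 7 now {7, 8}
Step 3: union(4, 12) -> merged; set of 4 now {4, 12}
Step 4: union(7, 11) -> merged; set of 7 now {7, 8, 11}
Step 5: union(2, 9) -> merged; set of 2 now {2, 9}
Step 6: union(7, 6) -> merged; set of 7 now {0, 6, 7, 8, 11}
Step 7: union(12, 5) -> merged; set of 12 now {4, 5, 12}
Step 8: find(4) -> no change; set of 4 is {4, 5, 12}
Step 9: union(1, 6) -> merged; set of 1 now {0, 1, 6, 7, 8, 11}
Step 10: union(11, 9) -> merged; set of 11 now {0, 1, 2, 6, 7, 8, 9, 11}
Step 11: union(11, 5) -> merged; set of 11 now {0, 1, 2, 4, 5, 6, 7, 8, 9, 11, 12}
Step 12: union(7, 11) -> already same set; set of 7 now {0, 1, 2, 4, 5, 6, 7, 8, 9, 11, 12}
Step 13: union(5, 9) -> already same set; set of 5 now {0, 1, 2, 4, 5, 6, 7, 8, 9, 11, 12}
Step 14: union(9, 0) -> already same set; set of 9 now {0, 1, 2, 4, 5, 6, 7, 8, 9, 11, 12}
Step 15: union(0, 2) -> already same set; set of 0 now {0, 1, 2, 4, 5, 6, 7, 8, 9, 11, 12}
Step 16: union(11, 3) -> merged; set of 11 now {0, 1, 2, 3, 4, 5, 6, 7, 8, 9, 11, 12}
Step 17: union(7, 11) -> already same set; set of 7 now {0, 1, 2, 3, 4, 5, 6, 7, 8, 9, 11, 12}
Set of 1: {0, 1, 2, 3, 4, 5, 6, 7, 8, 9, 11, 12}; 8 is a member.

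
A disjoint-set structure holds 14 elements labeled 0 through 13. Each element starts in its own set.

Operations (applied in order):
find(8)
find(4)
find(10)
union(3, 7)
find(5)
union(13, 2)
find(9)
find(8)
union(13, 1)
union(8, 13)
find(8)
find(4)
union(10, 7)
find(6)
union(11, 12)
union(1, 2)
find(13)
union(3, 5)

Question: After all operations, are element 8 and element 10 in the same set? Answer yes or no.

Step 1: find(8) -> no change; set of 8 is {8}
Step 2: find(4) -> no change; set of 4 is {4}
Step 3: find(10) -> no change; set of 10 is {10}
Step 4: union(3, 7) -> merged; set of 3 now {3, 7}
Step 5: find(5) -> no change; set of 5 is {5}
Step 6: union(13, 2) -> merged; set of 13 now {2, 13}
Step 7: find(9) -> no change; set of 9 is {9}
Step 8: find(8) -> no change; set of 8 is {8}
Step 9: union(13, 1) -> merged; set of 13 now {1, 2, 13}
Step 10: union(8, 13) -> merged; set of 8 now {1, 2, 8, 13}
Step 11: find(8) -> no change; set of 8 is {1, 2, 8, 13}
Step 12: find(4) -> no change; set of 4 is {4}
Step 13: union(10, 7) -> merged; set of 10 now {3, 7, 10}
Step 14: find(6) -> no change; set of 6 is {6}
Step 15: union(11, 12) -> merged; set of 11 now {11, 12}
Step 16: union(1, 2) -> already same set; set of 1 now {1, 2, 8, 13}
Step 17: find(13) -> no change; set of 13 is {1, 2, 8, 13}
Step 18: union(3, 5) -> merged; set of 3 now {3, 5, 7, 10}
Set of 8: {1, 2, 8, 13}; 10 is not a member.

Answer: no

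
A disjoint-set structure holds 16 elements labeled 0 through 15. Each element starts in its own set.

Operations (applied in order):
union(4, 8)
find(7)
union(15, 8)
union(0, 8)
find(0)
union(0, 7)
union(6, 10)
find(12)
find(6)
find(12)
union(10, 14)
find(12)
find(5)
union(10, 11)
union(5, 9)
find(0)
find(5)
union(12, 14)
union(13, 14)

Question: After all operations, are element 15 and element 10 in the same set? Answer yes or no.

Answer: no

Derivation:
Step 1: union(4, 8) -> merged; set of 4 now {4, 8}
Step 2: find(7) -> no change; set of 7 is {7}
Step 3: union(15, 8) -> merged; set of 15 now {4, 8, 15}
Step 4: union(0, 8) -> merged; set of 0 now {0, 4, 8, 15}
Step 5: find(0) -> no change; set of 0 is {0, 4, 8, 15}
Step 6: union(0, 7) -> merged; set of 0 now {0, 4, 7, 8, 15}
Step 7: union(6, 10) -> merged; set of 6 now {6, 10}
Step 8: find(12) -> no change; set of 12 is {12}
Step 9: find(6) -> no change; set of 6 is {6, 10}
Step 10: find(12) -> no change; set of 12 is {12}
Step 11: union(10, 14) -> merged; set of 10 now {6, 10, 14}
Step 12: find(12) -> no change; set of 12 is {12}
Step 13: find(5) -> no change; set of 5 is {5}
Step 14: union(10, 11) -> merged; set of 10 now {6, 10, 11, 14}
Step 15: union(5, 9) -> merged; set of 5 now {5, 9}
Step 16: find(0) -> no change; set of 0 is {0, 4, 7, 8, 15}
Step 17: find(5) -> no change; set of 5 is {5, 9}
Step 18: union(12, 14) -> merged; set of 12 now {6, 10, 11, 12, 14}
Step 19: union(13, 14) -> merged; set of 13 now {6, 10, 11, 12, 13, 14}
Set of 15: {0, 4, 7, 8, 15}; 10 is not a member.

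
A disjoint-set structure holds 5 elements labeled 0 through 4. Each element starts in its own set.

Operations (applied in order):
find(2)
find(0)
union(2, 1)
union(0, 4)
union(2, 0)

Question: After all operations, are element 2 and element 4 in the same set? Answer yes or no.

Answer: yes

Derivation:
Step 1: find(2) -> no change; set of 2 is {2}
Step 2: find(0) -> no change; set of 0 is {0}
Step 3: union(2, 1) -> merged; set of 2 now {1, 2}
Step 4: union(0, 4) -> merged; set of 0 now {0, 4}
Step 5: union(2, 0) -> merged; set of 2 now {0, 1, 2, 4}
Set of 2: {0, 1, 2, 4}; 4 is a member.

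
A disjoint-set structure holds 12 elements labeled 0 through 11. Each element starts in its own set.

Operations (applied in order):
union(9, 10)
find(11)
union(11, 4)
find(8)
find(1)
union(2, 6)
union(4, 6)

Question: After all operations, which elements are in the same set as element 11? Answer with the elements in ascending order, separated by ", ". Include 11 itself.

Answer: 2, 4, 6, 11

Derivation:
Step 1: union(9, 10) -> merged; set of 9 now {9, 10}
Step 2: find(11) -> no change; set of 11 is {11}
Step 3: union(11, 4) -> merged; set of 11 now {4, 11}
Step 4: find(8) -> no change; set of 8 is {8}
Step 5: find(1) -> no change; set of 1 is {1}
Step 6: union(2, 6) -> merged; set of 2 now {2, 6}
Step 7: union(4, 6) -> merged; set of 4 now {2, 4, 6, 11}
Component of 11: {2, 4, 6, 11}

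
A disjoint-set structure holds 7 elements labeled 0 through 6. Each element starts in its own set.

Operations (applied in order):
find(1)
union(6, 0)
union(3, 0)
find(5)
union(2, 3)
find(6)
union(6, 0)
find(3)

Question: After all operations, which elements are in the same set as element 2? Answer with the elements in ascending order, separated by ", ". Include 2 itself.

Step 1: find(1) -> no change; set of 1 is {1}
Step 2: union(6, 0) -> merged; set of 6 now {0, 6}
Step 3: union(3, 0) -> merged; set of 3 now {0, 3, 6}
Step 4: find(5) -> no change; set of 5 is {5}
Step 5: union(2, 3) -> merged; set of 2 now {0, 2, 3, 6}
Step 6: find(6) -> no change; set of 6 is {0, 2, 3, 6}
Step 7: union(6, 0) -> already same set; set of 6 now {0, 2, 3, 6}
Step 8: find(3) -> no change; set of 3 is {0, 2, 3, 6}
Component of 2: {0, 2, 3, 6}

Answer: 0, 2, 3, 6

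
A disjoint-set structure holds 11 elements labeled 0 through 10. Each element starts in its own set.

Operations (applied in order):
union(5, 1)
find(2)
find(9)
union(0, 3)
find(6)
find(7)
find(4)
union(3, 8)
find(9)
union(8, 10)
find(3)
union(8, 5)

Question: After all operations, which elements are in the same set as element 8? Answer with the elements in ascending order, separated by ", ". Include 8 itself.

Answer: 0, 1, 3, 5, 8, 10

Derivation:
Step 1: union(5, 1) -> merged; set of 5 now {1, 5}
Step 2: find(2) -> no change; set of 2 is {2}
Step 3: find(9) -> no change; set of 9 is {9}
Step 4: union(0, 3) -> merged; set of 0 now {0, 3}
Step 5: find(6) -> no change; set of 6 is {6}
Step 6: find(7) -> no change; set of 7 is {7}
Step 7: find(4) -> no change; set of 4 is {4}
Step 8: union(3, 8) -> merged; set of 3 now {0, 3, 8}
Step 9: find(9) -> no change; set of 9 is {9}
Step 10: union(8, 10) -> merged; set of 8 now {0, 3, 8, 10}
Step 11: find(3) -> no change; set of 3 is {0, 3, 8, 10}
Step 12: union(8, 5) -> merged; set of 8 now {0, 1, 3, 5, 8, 10}
Component of 8: {0, 1, 3, 5, 8, 10}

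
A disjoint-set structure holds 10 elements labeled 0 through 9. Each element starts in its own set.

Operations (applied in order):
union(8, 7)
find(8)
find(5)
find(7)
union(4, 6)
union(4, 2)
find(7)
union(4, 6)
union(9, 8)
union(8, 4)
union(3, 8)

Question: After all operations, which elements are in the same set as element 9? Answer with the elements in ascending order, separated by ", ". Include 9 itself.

Answer: 2, 3, 4, 6, 7, 8, 9

Derivation:
Step 1: union(8, 7) -> merged; set of 8 now {7, 8}
Step 2: find(8) -> no change; set of 8 is {7, 8}
Step 3: find(5) -> no change; set of 5 is {5}
Step 4: find(7) -> no change; set of 7 is {7, 8}
Step 5: union(4, 6) -> merged; set of 4 now {4, 6}
Step 6: union(4, 2) -> merged; set of 4 now {2, 4, 6}
Step 7: find(7) -> no change; set of 7 is {7, 8}
Step 8: union(4, 6) -> already same set; set of 4 now {2, 4, 6}
Step 9: union(9, 8) -> merged; set of 9 now {7, 8, 9}
Step 10: union(8, 4) -> merged; set of 8 now {2, 4, 6, 7, 8, 9}
Step 11: union(3, 8) -> merged; set of 3 now {2, 3, 4, 6, 7, 8, 9}
Component of 9: {2, 3, 4, 6, 7, 8, 9}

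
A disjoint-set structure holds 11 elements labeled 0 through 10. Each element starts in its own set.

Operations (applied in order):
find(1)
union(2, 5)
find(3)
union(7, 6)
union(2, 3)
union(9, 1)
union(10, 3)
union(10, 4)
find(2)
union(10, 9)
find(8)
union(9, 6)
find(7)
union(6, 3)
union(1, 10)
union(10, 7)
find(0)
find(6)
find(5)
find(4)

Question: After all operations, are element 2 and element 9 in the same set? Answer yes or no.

Answer: yes

Derivation:
Step 1: find(1) -> no change; set of 1 is {1}
Step 2: union(2, 5) -> merged; set of 2 now {2, 5}
Step 3: find(3) -> no change; set of 3 is {3}
Step 4: union(7, 6) -> merged; set of 7 now {6, 7}
Step 5: union(2, 3) -> merged; set of 2 now {2, 3, 5}
Step 6: union(9, 1) -> merged; set of 9 now {1, 9}
Step 7: union(10, 3) -> merged; set of 10 now {2, 3, 5, 10}
Step 8: union(10, 4) -> merged; set of 10 now {2, 3, 4, 5, 10}
Step 9: find(2) -> no change; set of 2 is {2, 3, 4, 5, 10}
Step 10: union(10, 9) -> merged; set of 10 now {1, 2, 3, 4, 5, 9, 10}
Step 11: find(8) -> no change; set of 8 is {8}
Step 12: union(9, 6) -> merged; set of 9 now {1, 2, 3, 4, 5, 6, 7, 9, 10}
Step 13: find(7) -> no change; set of 7 is {1, 2, 3, 4, 5, 6, 7, 9, 10}
Step 14: union(6, 3) -> already same set; set of 6 now {1, 2, 3, 4, 5, 6, 7, 9, 10}
Step 15: union(1, 10) -> already same set; set of 1 now {1, 2, 3, 4, 5, 6, 7, 9, 10}
Step 16: union(10, 7) -> already same set; set of 10 now {1, 2, 3, 4, 5, 6, 7, 9, 10}
Step 17: find(0) -> no change; set of 0 is {0}
Step 18: find(6) -> no change; set of 6 is {1, 2, 3, 4, 5, 6, 7, 9, 10}
Step 19: find(5) -> no change; set of 5 is {1, 2, 3, 4, 5, 6, 7, 9, 10}
Step 20: find(4) -> no change; set of 4 is {1, 2, 3, 4, 5, 6, 7, 9, 10}
Set of 2: {1, 2, 3, 4, 5, 6, 7, 9, 10}; 9 is a member.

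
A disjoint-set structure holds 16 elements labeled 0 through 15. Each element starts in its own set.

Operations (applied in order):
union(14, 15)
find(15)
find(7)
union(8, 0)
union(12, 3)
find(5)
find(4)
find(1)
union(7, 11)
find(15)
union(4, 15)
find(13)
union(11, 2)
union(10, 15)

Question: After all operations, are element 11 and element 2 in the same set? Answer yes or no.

Answer: yes

Derivation:
Step 1: union(14, 15) -> merged; set of 14 now {14, 15}
Step 2: find(15) -> no change; set of 15 is {14, 15}
Step 3: find(7) -> no change; set of 7 is {7}
Step 4: union(8, 0) -> merged; set of 8 now {0, 8}
Step 5: union(12, 3) -> merged; set of 12 now {3, 12}
Step 6: find(5) -> no change; set of 5 is {5}
Step 7: find(4) -> no change; set of 4 is {4}
Step 8: find(1) -> no change; set of 1 is {1}
Step 9: union(7, 11) -> merged; set of 7 now {7, 11}
Step 10: find(15) -> no change; set of 15 is {14, 15}
Step 11: union(4, 15) -> merged; set of 4 now {4, 14, 15}
Step 12: find(13) -> no change; set of 13 is {13}
Step 13: union(11, 2) -> merged; set of 11 now {2, 7, 11}
Step 14: union(10, 15) -> merged; set of 10 now {4, 10, 14, 15}
Set of 11: {2, 7, 11}; 2 is a member.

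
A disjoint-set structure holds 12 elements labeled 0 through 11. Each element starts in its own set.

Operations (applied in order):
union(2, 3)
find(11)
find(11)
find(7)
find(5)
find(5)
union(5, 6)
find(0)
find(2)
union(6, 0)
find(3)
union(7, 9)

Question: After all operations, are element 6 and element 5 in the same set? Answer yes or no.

Answer: yes

Derivation:
Step 1: union(2, 3) -> merged; set of 2 now {2, 3}
Step 2: find(11) -> no change; set of 11 is {11}
Step 3: find(11) -> no change; set of 11 is {11}
Step 4: find(7) -> no change; set of 7 is {7}
Step 5: find(5) -> no change; set of 5 is {5}
Step 6: find(5) -> no change; set of 5 is {5}
Step 7: union(5, 6) -> merged; set of 5 now {5, 6}
Step 8: find(0) -> no change; set of 0 is {0}
Step 9: find(2) -> no change; set of 2 is {2, 3}
Step 10: union(6, 0) -> merged; set of 6 now {0, 5, 6}
Step 11: find(3) -> no change; set of 3 is {2, 3}
Step 12: union(7, 9) -> merged; set of 7 now {7, 9}
Set of 6: {0, 5, 6}; 5 is a member.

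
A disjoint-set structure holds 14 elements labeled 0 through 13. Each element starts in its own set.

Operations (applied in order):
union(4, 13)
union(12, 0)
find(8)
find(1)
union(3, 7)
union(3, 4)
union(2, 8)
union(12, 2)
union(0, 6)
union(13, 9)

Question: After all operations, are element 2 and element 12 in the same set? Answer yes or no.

Step 1: union(4, 13) -> merged; set of 4 now {4, 13}
Step 2: union(12, 0) -> merged; set of 12 now {0, 12}
Step 3: find(8) -> no change; set of 8 is {8}
Step 4: find(1) -> no change; set of 1 is {1}
Step 5: union(3, 7) -> merged; set of 3 now {3, 7}
Step 6: union(3, 4) -> merged; set of 3 now {3, 4, 7, 13}
Step 7: union(2, 8) -> merged; set of 2 now {2, 8}
Step 8: union(12, 2) -> merged; set of 12 now {0, 2, 8, 12}
Step 9: union(0, 6) -> merged; set of 0 now {0, 2, 6, 8, 12}
Step 10: union(13, 9) -> merged; set of 13 now {3, 4, 7, 9, 13}
Set of 2: {0, 2, 6, 8, 12}; 12 is a member.

Answer: yes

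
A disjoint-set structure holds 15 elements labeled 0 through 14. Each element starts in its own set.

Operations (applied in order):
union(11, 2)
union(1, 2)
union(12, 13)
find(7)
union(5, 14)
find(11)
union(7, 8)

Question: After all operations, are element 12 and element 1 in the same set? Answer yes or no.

Answer: no

Derivation:
Step 1: union(11, 2) -> merged; set of 11 now {2, 11}
Step 2: union(1, 2) -> merged; set of 1 now {1, 2, 11}
Step 3: union(12, 13) -> merged; set of 12 now {12, 13}
Step 4: find(7) -> no change; set of 7 is {7}
Step 5: union(5, 14) -> merged; set of 5 now {5, 14}
Step 6: find(11) -> no change; set of 11 is {1, 2, 11}
Step 7: union(7, 8) -> merged; set of 7 now {7, 8}
Set of 12: {12, 13}; 1 is not a member.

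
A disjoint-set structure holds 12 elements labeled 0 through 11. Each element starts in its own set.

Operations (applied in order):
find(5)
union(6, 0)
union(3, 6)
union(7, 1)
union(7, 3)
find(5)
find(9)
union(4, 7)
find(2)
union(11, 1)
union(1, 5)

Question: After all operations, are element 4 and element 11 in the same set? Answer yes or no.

Step 1: find(5) -> no change; set of 5 is {5}
Step 2: union(6, 0) -> merged; set of 6 now {0, 6}
Step 3: union(3, 6) -> merged; set of 3 now {0, 3, 6}
Step 4: union(7, 1) -> merged; set of 7 now {1, 7}
Step 5: union(7, 3) -> merged; set of 7 now {0, 1, 3, 6, 7}
Step 6: find(5) -> no change; set of 5 is {5}
Step 7: find(9) -> no change; set of 9 is {9}
Step 8: union(4, 7) -> merged; set of 4 now {0, 1, 3, 4, 6, 7}
Step 9: find(2) -> no change; set of 2 is {2}
Step 10: union(11, 1) -> merged; set of 11 now {0, 1, 3, 4, 6, 7, 11}
Step 11: union(1, 5) -> merged; set of 1 now {0, 1, 3, 4, 5, 6, 7, 11}
Set of 4: {0, 1, 3, 4, 5, 6, 7, 11}; 11 is a member.

Answer: yes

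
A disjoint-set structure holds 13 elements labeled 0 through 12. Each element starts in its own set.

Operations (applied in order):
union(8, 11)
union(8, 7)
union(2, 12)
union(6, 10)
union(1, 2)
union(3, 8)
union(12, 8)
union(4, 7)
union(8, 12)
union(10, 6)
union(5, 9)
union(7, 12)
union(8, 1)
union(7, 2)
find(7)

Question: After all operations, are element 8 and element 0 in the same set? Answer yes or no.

Step 1: union(8, 11) -> merged; set of 8 now {8, 11}
Step 2: union(8, 7) -> merged; set of 8 now {7, 8, 11}
Step 3: union(2, 12) -> merged; set of 2 now {2, 12}
Step 4: union(6, 10) -> merged; set of 6 now {6, 10}
Step 5: union(1, 2) -> merged; set of 1 now {1, 2, 12}
Step 6: union(3, 8) -> merged; set of 3 now {3, 7, 8, 11}
Step 7: union(12, 8) -> merged; set of 12 now {1, 2, 3, 7, 8, 11, 12}
Step 8: union(4, 7) -> merged; set of 4 now {1, 2, 3, 4, 7, 8, 11, 12}
Step 9: union(8, 12) -> already same set; set of 8 now {1, 2, 3, 4, 7, 8, 11, 12}
Step 10: union(10, 6) -> already same set; set of 10 now {6, 10}
Step 11: union(5, 9) -> merged; set of 5 now {5, 9}
Step 12: union(7, 12) -> already same set; set of 7 now {1, 2, 3, 4, 7, 8, 11, 12}
Step 13: union(8, 1) -> already same set; set of 8 now {1, 2, 3, 4, 7, 8, 11, 12}
Step 14: union(7, 2) -> already same set; set of 7 now {1, 2, 3, 4, 7, 8, 11, 12}
Step 15: find(7) -> no change; set of 7 is {1, 2, 3, 4, 7, 8, 11, 12}
Set of 8: {1, 2, 3, 4, 7, 8, 11, 12}; 0 is not a member.

Answer: no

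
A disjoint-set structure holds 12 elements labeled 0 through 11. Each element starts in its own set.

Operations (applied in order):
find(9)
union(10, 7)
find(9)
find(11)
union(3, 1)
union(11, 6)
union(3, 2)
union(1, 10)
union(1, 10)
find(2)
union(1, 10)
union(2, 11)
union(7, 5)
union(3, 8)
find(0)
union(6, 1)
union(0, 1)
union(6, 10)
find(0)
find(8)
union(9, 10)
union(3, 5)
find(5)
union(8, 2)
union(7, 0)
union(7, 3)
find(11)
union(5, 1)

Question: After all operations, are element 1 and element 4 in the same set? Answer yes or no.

Answer: no

Derivation:
Step 1: find(9) -> no change; set of 9 is {9}
Step 2: union(10, 7) -> merged; set of 10 now {7, 10}
Step 3: find(9) -> no change; set of 9 is {9}
Step 4: find(11) -> no change; set of 11 is {11}
Step 5: union(3, 1) -> merged; set of 3 now {1, 3}
Step 6: union(11, 6) -> merged; set of 11 now {6, 11}
Step 7: union(3, 2) -> merged; set of 3 now {1, 2, 3}
Step 8: union(1, 10) -> merged; set of 1 now {1, 2, 3, 7, 10}
Step 9: union(1, 10) -> already same set; set of 1 now {1, 2, 3, 7, 10}
Step 10: find(2) -> no change; set of 2 is {1, 2, 3, 7, 10}
Step 11: union(1, 10) -> already same set; set of 1 now {1, 2, 3, 7, 10}
Step 12: union(2, 11) -> merged; set of 2 now {1, 2, 3, 6, 7, 10, 11}
Step 13: union(7, 5) -> merged; set of 7 now {1, 2, 3, 5, 6, 7, 10, 11}
Step 14: union(3, 8) -> merged; set of 3 now {1, 2, 3, 5, 6, 7, 8, 10, 11}
Step 15: find(0) -> no change; set of 0 is {0}
Step 16: union(6, 1) -> already same set; set of 6 now {1, 2, 3, 5, 6, 7, 8, 10, 11}
Step 17: union(0, 1) -> merged; set of 0 now {0, 1, 2, 3, 5, 6, 7, 8, 10, 11}
Step 18: union(6, 10) -> already same set; set of 6 now {0, 1, 2, 3, 5, 6, 7, 8, 10, 11}
Step 19: find(0) -> no change; set of 0 is {0, 1, 2, 3, 5, 6, 7, 8, 10, 11}
Step 20: find(8) -> no change; set of 8 is {0, 1, 2, 3, 5, 6, 7, 8, 10, 11}
Step 21: union(9, 10) -> merged; set of 9 now {0, 1, 2, 3, 5, 6, 7, 8, 9, 10, 11}
Step 22: union(3, 5) -> already same set; set of 3 now {0, 1, 2, 3, 5, 6, 7, 8, 9, 10, 11}
Step 23: find(5) -> no change; set of 5 is {0, 1, 2, 3, 5, 6, 7, 8, 9, 10, 11}
Step 24: union(8, 2) -> already same set; set of 8 now {0, 1, 2, 3, 5, 6, 7, 8, 9, 10, 11}
Step 25: union(7, 0) -> already same set; set of 7 now {0, 1, 2, 3, 5, 6, 7, 8, 9, 10, 11}
Step 26: union(7, 3) -> already same set; set of 7 now {0, 1, 2, 3, 5, 6, 7, 8, 9, 10, 11}
Step 27: find(11) -> no change; set of 11 is {0, 1, 2, 3, 5, 6, 7, 8, 9, 10, 11}
Step 28: union(5, 1) -> already same set; set of 5 now {0, 1, 2, 3, 5, 6, 7, 8, 9, 10, 11}
Set of 1: {0, 1, 2, 3, 5, 6, 7, 8, 9, 10, 11}; 4 is not a member.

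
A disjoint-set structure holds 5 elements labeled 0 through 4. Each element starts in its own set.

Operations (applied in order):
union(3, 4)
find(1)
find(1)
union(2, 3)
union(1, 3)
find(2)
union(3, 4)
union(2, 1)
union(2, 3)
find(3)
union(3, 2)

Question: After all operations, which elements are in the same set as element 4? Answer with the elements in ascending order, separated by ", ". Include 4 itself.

Answer: 1, 2, 3, 4

Derivation:
Step 1: union(3, 4) -> merged; set of 3 now {3, 4}
Step 2: find(1) -> no change; set of 1 is {1}
Step 3: find(1) -> no change; set of 1 is {1}
Step 4: union(2, 3) -> merged; set of 2 now {2, 3, 4}
Step 5: union(1, 3) -> merged; set of 1 now {1, 2, 3, 4}
Step 6: find(2) -> no change; set of 2 is {1, 2, 3, 4}
Step 7: union(3, 4) -> already same set; set of 3 now {1, 2, 3, 4}
Step 8: union(2, 1) -> already same set; set of 2 now {1, 2, 3, 4}
Step 9: union(2, 3) -> already same set; set of 2 now {1, 2, 3, 4}
Step 10: find(3) -> no change; set of 3 is {1, 2, 3, 4}
Step 11: union(3, 2) -> already same set; set of 3 now {1, 2, 3, 4}
Component of 4: {1, 2, 3, 4}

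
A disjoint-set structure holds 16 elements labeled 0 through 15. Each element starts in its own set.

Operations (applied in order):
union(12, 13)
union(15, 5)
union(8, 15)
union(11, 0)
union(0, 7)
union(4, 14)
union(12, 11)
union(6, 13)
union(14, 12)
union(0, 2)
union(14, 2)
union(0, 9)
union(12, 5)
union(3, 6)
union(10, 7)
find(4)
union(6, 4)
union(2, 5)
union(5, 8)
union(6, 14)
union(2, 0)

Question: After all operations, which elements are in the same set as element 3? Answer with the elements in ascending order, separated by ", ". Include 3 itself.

Step 1: union(12, 13) -> merged; set of 12 now {12, 13}
Step 2: union(15, 5) -> merged; set of 15 now {5, 15}
Step 3: union(8, 15) -> merged; set of 8 now {5, 8, 15}
Step 4: union(11, 0) -> merged; set of 11 now {0, 11}
Step 5: union(0, 7) -> merged; set of 0 now {0, 7, 11}
Step 6: union(4, 14) -> merged; set of 4 now {4, 14}
Step 7: union(12, 11) -> merged; set of 12 now {0, 7, 11, 12, 13}
Step 8: union(6, 13) -> merged; set of 6 now {0, 6, 7, 11, 12, 13}
Step 9: union(14, 12) -> merged; set of 14 now {0, 4, 6, 7, 11, 12, 13, 14}
Step 10: union(0, 2) -> merged; set of 0 now {0, 2, 4, 6, 7, 11, 12, 13, 14}
Step 11: union(14, 2) -> already same set; set of 14 now {0, 2, 4, 6, 7, 11, 12, 13, 14}
Step 12: union(0, 9) -> merged; set of 0 now {0, 2, 4, 6, 7, 9, 11, 12, 13, 14}
Step 13: union(12, 5) -> merged; set of 12 now {0, 2, 4, 5, 6, 7, 8, 9, 11, 12, 13, 14, 15}
Step 14: union(3, 6) -> merged; set of 3 now {0, 2, 3, 4, 5, 6, 7, 8, 9, 11, 12, 13, 14, 15}
Step 15: union(10, 7) -> merged; set of 10 now {0, 2, 3, 4, 5, 6, 7, 8, 9, 10, 11, 12, 13, 14, 15}
Step 16: find(4) -> no change; set of 4 is {0, 2, 3, 4, 5, 6, 7, 8, 9, 10, 11, 12, 13, 14, 15}
Step 17: union(6, 4) -> already same set; set of 6 now {0, 2, 3, 4, 5, 6, 7, 8, 9, 10, 11, 12, 13, 14, 15}
Step 18: union(2, 5) -> already same set; set of 2 now {0, 2, 3, 4, 5, 6, 7, 8, 9, 10, 11, 12, 13, 14, 15}
Step 19: union(5, 8) -> already same set; set of 5 now {0, 2, 3, 4, 5, 6, 7, 8, 9, 10, 11, 12, 13, 14, 15}
Step 20: union(6, 14) -> already same set; set of 6 now {0, 2, 3, 4, 5, 6, 7, 8, 9, 10, 11, 12, 13, 14, 15}
Step 21: union(2, 0) -> already same set; set of 2 now {0, 2, 3, 4, 5, 6, 7, 8, 9, 10, 11, 12, 13, 14, 15}
Component of 3: {0, 2, 3, 4, 5, 6, 7, 8, 9, 10, 11, 12, 13, 14, 15}

Answer: 0, 2, 3, 4, 5, 6, 7, 8, 9, 10, 11, 12, 13, 14, 15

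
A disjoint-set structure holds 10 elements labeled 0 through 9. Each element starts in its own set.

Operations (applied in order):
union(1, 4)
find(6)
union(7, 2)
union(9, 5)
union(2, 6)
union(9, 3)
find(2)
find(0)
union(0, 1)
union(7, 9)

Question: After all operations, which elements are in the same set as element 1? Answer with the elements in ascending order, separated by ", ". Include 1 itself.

Answer: 0, 1, 4

Derivation:
Step 1: union(1, 4) -> merged; set of 1 now {1, 4}
Step 2: find(6) -> no change; set of 6 is {6}
Step 3: union(7, 2) -> merged; set of 7 now {2, 7}
Step 4: union(9, 5) -> merged; set of 9 now {5, 9}
Step 5: union(2, 6) -> merged; set of 2 now {2, 6, 7}
Step 6: union(9, 3) -> merged; set of 9 now {3, 5, 9}
Step 7: find(2) -> no change; set of 2 is {2, 6, 7}
Step 8: find(0) -> no change; set of 0 is {0}
Step 9: union(0, 1) -> merged; set of 0 now {0, 1, 4}
Step 10: union(7, 9) -> merged; set of 7 now {2, 3, 5, 6, 7, 9}
Component of 1: {0, 1, 4}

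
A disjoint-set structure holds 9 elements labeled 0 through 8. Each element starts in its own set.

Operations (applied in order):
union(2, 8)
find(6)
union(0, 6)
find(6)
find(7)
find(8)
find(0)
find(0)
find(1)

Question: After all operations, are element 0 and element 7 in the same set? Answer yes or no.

Step 1: union(2, 8) -> merged; set of 2 now {2, 8}
Step 2: find(6) -> no change; set of 6 is {6}
Step 3: union(0, 6) -> merged; set of 0 now {0, 6}
Step 4: find(6) -> no change; set of 6 is {0, 6}
Step 5: find(7) -> no change; set of 7 is {7}
Step 6: find(8) -> no change; set of 8 is {2, 8}
Step 7: find(0) -> no change; set of 0 is {0, 6}
Step 8: find(0) -> no change; set of 0 is {0, 6}
Step 9: find(1) -> no change; set of 1 is {1}
Set of 0: {0, 6}; 7 is not a member.

Answer: no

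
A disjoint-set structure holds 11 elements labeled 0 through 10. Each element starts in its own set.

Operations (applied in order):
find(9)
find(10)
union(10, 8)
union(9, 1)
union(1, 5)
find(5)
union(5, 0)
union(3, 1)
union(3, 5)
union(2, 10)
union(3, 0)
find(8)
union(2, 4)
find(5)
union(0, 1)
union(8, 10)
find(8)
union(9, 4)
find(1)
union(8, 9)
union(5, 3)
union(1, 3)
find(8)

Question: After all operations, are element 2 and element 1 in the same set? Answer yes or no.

Answer: yes

Derivation:
Step 1: find(9) -> no change; set of 9 is {9}
Step 2: find(10) -> no change; set of 10 is {10}
Step 3: union(10, 8) -> merged; set of 10 now {8, 10}
Step 4: union(9, 1) -> merged; set of 9 now {1, 9}
Step 5: union(1, 5) -> merged; set of 1 now {1, 5, 9}
Step 6: find(5) -> no change; set of 5 is {1, 5, 9}
Step 7: union(5, 0) -> merged; set of 5 now {0, 1, 5, 9}
Step 8: union(3, 1) -> merged; set of 3 now {0, 1, 3, 5, 9}
Step 9: union(3, 5) -> already same set; set of 3 now {0, 1, 3, 5, 9}
Step 10: union(2, 10) -> merged; set of 2 now {2, 8, 10}
Step 11: union(3, 0) -> already same set; set of 3 now {0, 1, 3, 5, 9}
Step 12: find(8) -> no change; set of 8 is {2, 8, 10}
Step 13: union(2, 4) -> merged; set of 2 now {2, 4, 8, 10}
Step 14: find(5) -> no change; set of 5 is {0, 1, 3, 5, 9}
Step 15: union(0, 1) -> already same set; set of 0 now {0, 1, 3, 5, 9}
Step 16: union(8, 10) -> already same set; set of 8 now {2, 4, 8, 10}
Step 17: find(8) -> no change; set of 8 is {2, 4, 8, 10}
Step 18: union(9, 4) -> merged; set of 9 now {0, 1, 2, 3, 4, 5, 8, 9, 10}
Step 19: find(1) -> no change; set of 1 is {0, 1, 2, 3, 4, 5, 8, 9, 10}
Step 20: union(8, 9) -> already same set; set of 8 now {0, 1, 2, 3, 4, 5, 8, 9, 10}
Step 21: union(5, 3) -> already same set; set of 5 now {0, 1, 2, 3, 4, 5, 8, 9, 10}
Step 22: union(1, 3) -> already same set; set of 1 now {0, 1, 2, 3, 4, 5, 8, 9, 10}
Step 23: find(8) -> no change; set of 8 is {0, 1, 2, 3, 4, 5, 8, 9, 10}
Set of 2: {0, 1, 2, 3, 4, 5, 8, 9, 10}; 1 is a member.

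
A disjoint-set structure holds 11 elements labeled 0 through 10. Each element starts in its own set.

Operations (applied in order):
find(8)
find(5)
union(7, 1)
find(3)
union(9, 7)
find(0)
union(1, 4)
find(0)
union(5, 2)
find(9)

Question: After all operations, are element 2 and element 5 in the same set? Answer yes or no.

Answer: yes

Derivation:
Step 1: find(8) -> no change; set of 8 is {8}
Step 2: find(5) -> no change; set of 5 is {5}
Step 3: union(7, 1) -> merged; set of 7 now {1, 7}
Step 4: find(3) -> no change; set of 3 is {3}
Step 5: union(9, 7) -> merged; set of 9 now {1, 7, 9}
Step 6: find(0) -> no change; set of 0 is {0}
Step 7: union(1, 4) -> merged; set of 1 now {1, 4, 7, 9}
Step 8: find(0) -> no change; set of 0 is {0}
Step 9: union(5, 2) -> merged; set of 5 now {2, 5}
Step 10: find(9) -> no change; set of 9 is {1, 4, 7, 9}
Set of 2: {2, 5}; 5 is a member.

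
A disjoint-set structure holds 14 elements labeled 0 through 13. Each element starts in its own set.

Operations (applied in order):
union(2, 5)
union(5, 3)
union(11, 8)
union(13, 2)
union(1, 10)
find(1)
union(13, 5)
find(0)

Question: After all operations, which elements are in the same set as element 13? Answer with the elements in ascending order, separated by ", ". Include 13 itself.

Step 1: union(2, 5) -> merged; set of 2 now {2, 5}
Step 2: union(5, 3) -> merged; set of 5 now {2, 3, 5}
Step 3: union(11, 8) -> merged; set of 11 now {8, 11}
Step 4: union(13, 2) -> merged; set of 13 now {2, 3, 5, 13}
Step 5: union(1, 10) -> merged; set of 1 now {1, 10}
Step 6: find(1) -> no change; set of 1 is {1, 10}
Step 7: union(13, 5) -> already same set; set of 13 now {2, 3, 5, 13}
Step 8: find(0) -> no change; set of 0 is {0}
Component of 13: {2, 3, 5, 13}

Answer: 2, 3, 5, 13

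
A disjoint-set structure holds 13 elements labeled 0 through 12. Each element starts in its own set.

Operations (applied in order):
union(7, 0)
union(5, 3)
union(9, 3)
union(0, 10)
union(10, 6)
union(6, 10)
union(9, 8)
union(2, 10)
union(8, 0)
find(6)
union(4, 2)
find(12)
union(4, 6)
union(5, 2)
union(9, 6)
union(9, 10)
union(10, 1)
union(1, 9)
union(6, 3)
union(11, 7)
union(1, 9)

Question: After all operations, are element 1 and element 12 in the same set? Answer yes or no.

Answer: no

Derivation:
Step 1: union(7, 0) -> merged; set of 7 now {0, 7}
Step 2: union(5, 3) -> merged; set of 5 now {3, 5}
Step 3: union(9, 3) -> merged; set of 9 now {3, 5, 9}
Step 4: union(0, 10) -> merged; set of 0 now {0, 7, 10}
Step 5: union(10, 6) -> merged; set of 10 now {0, 6, 7, 10}
Step 6: union(6, 10) -> already same set; set of 6 now {0, 6, 7, 10}
Step 7: union(9, 8) -> merged; set of 9 now {3, 5, 8, 9}
Step 8: union(2, 10) -> merged; set of 2 now {0, 2, 6, 7, 10}
Step 9: union(8, 0) -> merged; set of 8 now {0, 2, 3, 5, 6, 7, 8, 9, 10}
Step 10: find(6) -> no change; set of 6 is {0, 2, 3, 5, 6, 7, 8, 9, 10}
Step 11: union(4, 2) -> merged; set of 4 now {0, 2, 3, 4, 5, 6, 7, 8, 9, 10}
Step 12: find(12) -> no change; set of 12 is {12}
Step 13: union(4, 6) -> already same set; set of 4 now {0, 2, 3, 4, 5, 6, 7, 8, 9, 10}
Step 14: union(5, 2) -> already same set; set of 5 now {0, 2, 3, 4, 5, 6, 7, 8, 9, 10}
Step 15: union(9, 6) -> already same set; set of 9 now {0, 2, 3, 4, 5, 6, 7, 8, 9, 10}
Step 16: union(9, 10) -> already same set; set of 9 now {0, 2, 3, 4, 5, 6, 7, 8, 9, 10}
Step 17: union(10, 1) -> merged; set of 10 now {0, 1, 2, 3, 4, 5, 6, 7, 8, 9, 10}
Step 18: union(1, 9) -> already same set; set of 1 now {0, 1, 2, 3, 4, 5, 6, 7, 8, 9, 10}
Step 19: union(6, 3) -> already same set; set of 6 now {0, 1, 2, 3, 4, 5, 6, 7, 8, 9, 10}
Step 20: union(11, 7) -> merged; set of 11 now {0, 1, 2, 3, 4, 5, 6, 7, 8, 9, 10, 11}
Step 21: union(1, 9) -> already same set; set of 1 now {0, 1, 2, 3, 4, 5, 6, 7, 8, 9, 10, 11}
Set of 1: {0, 1, 2, 3, 4, 5, 6, 7, 8, 9, 10, 11}; 12 is not a member.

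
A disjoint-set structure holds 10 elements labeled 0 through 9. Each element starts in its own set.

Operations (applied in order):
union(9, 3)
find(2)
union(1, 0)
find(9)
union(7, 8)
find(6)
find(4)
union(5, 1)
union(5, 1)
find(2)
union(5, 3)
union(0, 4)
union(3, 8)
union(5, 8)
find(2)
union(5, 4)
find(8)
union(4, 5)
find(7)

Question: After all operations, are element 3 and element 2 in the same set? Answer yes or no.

Answer: no

Derivation:
Step 1: union(9, 3) -> merged; set of 9 now {3, 9}
Step 2: find(2) -> no change; set of 2 is {2}
Step 3: union(1, 0) -> merged; set of 1 now {0, 1}
Step 4: find(9) -> no change; set of 9 is {3, 9}
Step 5: union(7, 8) -> merged; set of 7 now {7, 8}
Step 6: find(6) -> no change; set of 6 is {6}
Step 7: find(4) -> no change; set of 4 is {4}
Step 8: union(5, 1) -> merged; set of 5 now {0, 1, 5}
Step 9: union(5, 1) -> already same set; set of 5 now {0, 1, 5}
Step 10: find(2) -> no change; set of 2 is {2}
Step 11: union(5, 3) -> merged; set of 5 now {0, 1, 3, 5, 9}
Step 12: union(0, 4) -> merged; set of 0 now {0, 1, 3, 4, 5, 9}
Step 13: union(3, 8) -> merged; set of 3 now {0, 1, 3, 4, 5, 7, 8, 9}
Step 14: union(5, 8) -> already same set; set of 5 now {0, 1, 3, 4, 5, 7, 8, 9}
Step 15: find(2) -> no change; set of 2 is {2}
Step 16: union(5, 4) -> already same set; set of 5 now {0, 1, 3, 4, 5, 7, 8, 9}
Step 17: find(8) -> no change; set of 8 is {0, 1, 3, 4, 5, 7, 8, 9}
Step 18: union(4, 5) -> already same set; set of 4 now {0, 1, 3, 4, 5, 7, 8, 9}
Step 19: find(7) -> no change; set of 7 is {0, 1, 3, 4, 5, 7, 8, 9}
Set of 3: {0, 1, 3, 4, 5, 7, 8, 9}; 2 is not a member.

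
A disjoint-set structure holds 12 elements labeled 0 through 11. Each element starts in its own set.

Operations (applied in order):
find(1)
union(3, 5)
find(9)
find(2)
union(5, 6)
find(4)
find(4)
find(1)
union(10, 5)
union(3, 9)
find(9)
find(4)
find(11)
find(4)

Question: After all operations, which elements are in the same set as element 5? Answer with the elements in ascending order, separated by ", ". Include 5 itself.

Step 1: find(1) -> no change; set of 1 is {1}
Step 2: union(3, 5) -> merged; set of 3 now {3, 5}
Step 3: find(9) -> no change; set of 9 is {9}
Step 4: find(2) -> no change; set of 2 is {2}
Step 5: union(5, 6) -> merged; set of 5 now {3, 5, 6}
Step 6: find(4) -> no change; set of 4 is {4}
Step 7: find(4) -> no change; set of 4 is {4}
Step 8: find(1) -> no change; set of 1 is {1}
Step 9: union(10, 5) -> merged; set of 10 now {3, 5, 6, 10}
Step 10: union(3, 9) -> merged; set of 3 now {3, 5, 6, 9, 10}
Step 11: find(9) -> no change; set of 9 is {3, 5, 6, 9, 10}
Step 12: find(4) -> no change; set of 4 is {4}
Step 13: find(11) -> no change; set of 11 is {11}
Step 14: find(4) -> no change; set of 4 is {4}
Component of 5: {3, 5, 6, 9, 10}

Answer: 3, 5, 6, 9, 10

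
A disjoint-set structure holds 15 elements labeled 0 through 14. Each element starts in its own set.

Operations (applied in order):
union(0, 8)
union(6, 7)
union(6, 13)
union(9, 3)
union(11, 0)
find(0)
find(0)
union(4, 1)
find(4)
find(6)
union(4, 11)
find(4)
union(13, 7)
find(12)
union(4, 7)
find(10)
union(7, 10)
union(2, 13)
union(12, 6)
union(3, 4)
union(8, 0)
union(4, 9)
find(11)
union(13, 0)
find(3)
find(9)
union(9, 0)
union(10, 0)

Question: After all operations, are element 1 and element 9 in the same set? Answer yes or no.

Step 1: union(0, 8) -> merged; set of 0 now {0, 8}
Step 2: union(6, 7) -> merged; set of 6 now {6, 7}
Step 3: union(6, 13) -> merged; set of 6 now {6, 7, 13}
Step 4: union(9, 3) -> merged; set of 9 now {3, 9}
Step 5: union(11, 0) -> merged; set of 11 now {0, 8, 11}
Step 6: find(0) -> no change; set of 0 is {0, 8, 11}
Step 7: find(0) -> no change; set of 0 is {0, 8, 11}
Step 8: union(4, 1) -> merged; set of 4 now {1, 4}
Step 9: find(4) -> no change; set of 4 is {1, 4}
Step 10: find(6) -> no change; set of 6 is {6, 7, 13}
Step 11: union(4, 11) -> merged; set of 4 now {0, 1, 4, 8, 11}
Step 12: find(4) -> no change; set of 4 is {0, 1, 4, 8, 11}
Step 13: union(13, 7) -> already same set; set of 13 now {6, 7, 13}
Step 14: find(12) -> no change; set of 12 is {12}
Step 15: union(4, 7) -> merged; set of 4 now {0, 1, 4, 6, 7, 8, 11, 13}
Step 16: find(10) -> no change; set of 10 is {10}
Step 17: union(7, 10) -> merged; set of 7 now {0, 1, 4, 6, 7, 8, 10, 11, 13}
Step 18: union(2, 13) -> merged; set of 2 now {0, 1, 2, 4, 6, 7, 8, 10, 11, 13}
Step 19: union(12, 6) -> merged; set of 12 now {0, 1, 2, 4, 6, 7, 8, 10, 11, 12, 13}
Step 20: union(3, 4) -> merged; set of 3 now {0, 1, 2, 3, 4, 6, 7, 8, 9, 10, 11, 12, 13}
Step 21: union(8, 0) -> already same set; set of 8 now {0, 1, 2, 3, 4, 6, 7, 8, 9, 10, 11, 12, 13}
Step 22: union(4, 9) -> already same set; set of 4 now {0, 1, 2, 3, 4, 6, 7, 8, 9, 10, 11, 12, 13}
Step 23: find(11) -> no change; set of 11 is {0, 1, 2, 3, 4, 6, 7, 8, 9, 10, 11, 12, 13}
Step 24: union(13, 0) -> already same set; set of 13 now {0, 1, 2, 3, 4, 6, 7, 8, 9, 10, 11, 12, 13}
Step 25: find(3) -> no change; set of 3 is {0, 1, 2, 3, 4, 6, 7, 8, 9, 10, 11, 12, 13}
Step 26: find(9) -> no change; set of 9 is {0, 1, 2, 3, 4, 6, 7, 8, 9, 10, 11, 12, 13}
Step 27: union(9, 0) -> already same set; set of 9 now {0, 1, 2, 3, 4, 6, 7, 8, 9, 10, 11, 12, 13}
Step 28: union(10, 0) -> already same set; set of 10 now {0, 1, 2, 3, 4, 6, 7, 8, 9, 10, 11, 12, 13}
Set of 1: {0, 1, 2, 3, 4, 6, 7, 8, 9, 10, 11, 12, 13}; 9 is a member.

Answer: yes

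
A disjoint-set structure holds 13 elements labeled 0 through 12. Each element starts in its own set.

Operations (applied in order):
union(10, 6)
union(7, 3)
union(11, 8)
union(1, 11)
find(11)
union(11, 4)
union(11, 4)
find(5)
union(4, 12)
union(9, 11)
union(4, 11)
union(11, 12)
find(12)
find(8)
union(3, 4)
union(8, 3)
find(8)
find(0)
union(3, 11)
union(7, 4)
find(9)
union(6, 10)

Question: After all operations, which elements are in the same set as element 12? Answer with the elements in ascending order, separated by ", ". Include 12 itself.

Answer: 1, 3, 4, 7, 8, 9, 11, 12

Derivation:
Step 1: union(10, 6) -> merged; set of 10 now {6, 10}
Step 2: union(7, 3) -> merged; set of 7 now {3, 7}
Step 3: union(11, 8) -> merged; set of 11 now {8, 11}
Step 4: union(1, 11) -> merged; set of 1 now {1, 8, 11}
Step 5: find(11) -> no change; set of 11 is {1, 8, 11}
Step 6: union(11, 4) -> merged; set of 11 now {1, 4, 8, 11}
Step 7: union(11, 4) -> already same set; set of 11 now {1, 4, 8, 11}
Step 8: find(5) -> no change; set of 5 is {5}
Step 9: union(4, 12) -> merged; set of 4 now {1, 4, 8, 11, 12}
Step 10: union(9, 11) -> merged; set of 9 now {1, 4, 8, 9, 11, 12}
Step 11: union(4, 11) -> already same set; set of 4 now {1, 4, 8, 9, 11, 12}
Step 12: union(11, 12) -> already same set; set of 11 now {1, 4, 8, 9, 11, 12}
Step 13: find(12) -> no change; set of 12 is {1, 4, 8, 9, 11, 12}
Step 14: find(8) -> no change; set of 8 is {1, 4, 8, 9, 11, 12}
Step 15: union(3, 4) -> merged; set of 3 now {1, 3, 4, 7, 8, 9, 11, 12}
Step 16: union(8, 3) -> already same set; set of 8 now {1, 3, 4, 7, 8, 9, 11, 12}
Step 17: find(8) -> no change; set of 8 is {1, 3, 4, 7, 8, 9, 11, 12}
Step 18: find(0) -> no change; set of 0 is {0}
Step 19: union(3, 11) -> already same set; set of 3 now {1, 3, 4, 7, 8, 9, 11, 12}
Step 20: union(7, 4) -> already same set; set of 7 now {1, 3, 4, 7, 8, 9, 11, 12}
Step 21: find(9) -> no change; set of 9 is {1, 3, 4, 7, 8, 9, 11, 12}
Step 22: union(6, 10) -> already same set; set of 6 now {6, 10}
Component of 12: {1, 3, 4, 7, 8, 9, 11, 12}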